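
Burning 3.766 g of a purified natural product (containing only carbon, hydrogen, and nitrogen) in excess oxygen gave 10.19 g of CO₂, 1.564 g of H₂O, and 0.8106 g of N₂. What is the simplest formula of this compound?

C4H3N

mol C = 10.19 g CO₂ ÷ 44.009 g/mol = 0.23154 mol
mol H = 2 × 1.564 g H₂O ÷ 18.015 g/mol = 0.17363 mol
mol N = 2 × 0.8106 g N₂ ÷ 28.014 g/mol = 0.057871 mol
Divide by the smallest (0.057871 mol): C 4.001, H 3.000, N 1.000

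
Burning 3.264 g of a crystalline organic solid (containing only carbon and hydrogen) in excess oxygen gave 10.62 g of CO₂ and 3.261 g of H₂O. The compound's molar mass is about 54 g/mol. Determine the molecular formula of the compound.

C4H6

mol C = 10.62 g CO₂ ÷ 44.009 g/mol = 0.24131 mol
mol H = 2 × 3.261 g H₂O ÷ 18.015 g/mol = 0.36203 mol
Divide by the smallest (0.24131 mol): C 1.000, H 1.500
Multiplying each by 2 gives whole numbers: C 2.00, H 3.00
Empirical formula: C2H3
Empirical-formula mass = 27.05 g/mol; 54 ÷ 27.05 ≈ 2, so the molecular formula is C4H6.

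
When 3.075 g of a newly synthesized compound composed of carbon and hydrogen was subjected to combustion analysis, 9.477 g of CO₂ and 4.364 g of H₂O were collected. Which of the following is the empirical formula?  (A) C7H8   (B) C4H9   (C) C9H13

(B) C4H9

mol C = 9.477 g CO₂ ÷ 44.009 g/mol = 0.21534 mol
mol H = 2 × 4.364 g H₂O ÷ 18.015 g/mol = 0.48449 mol
Divide by the smallest (0.21534 mol): C 1.000, H 2.250
Multiplying each by 4 gives whole numbers: C 4.00, H 9.00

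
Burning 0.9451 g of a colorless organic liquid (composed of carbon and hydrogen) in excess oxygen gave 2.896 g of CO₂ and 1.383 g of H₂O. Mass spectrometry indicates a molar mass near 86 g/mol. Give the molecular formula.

C6H14

mol C = 2.896 g CO₂ ÷ 44.009 g/mol = 0.065805 mol
mol H = 2 × 1.383 g H₂O ÷ 18.015 g/mol = 0.15354 mol
Divide by the smallest (0.065805 mol): C 1.000, H 2.333
Multiplying each by 3 gives whole numbers: C 3.00, H 7.00
Empirical formula: C3H7
Empirical-formula mass = 43.09 g/mol; 86 ÷ 43.09 ≈ 2, so the molecular formula is C6H14.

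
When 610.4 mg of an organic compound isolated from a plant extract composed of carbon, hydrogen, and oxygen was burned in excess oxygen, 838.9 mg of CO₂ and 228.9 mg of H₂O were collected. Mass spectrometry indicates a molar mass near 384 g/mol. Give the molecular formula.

C12H16O14

mol C = 0.8389 g CO₂ ÷ 44.009 g/mol = 0.019062 mol
mol H = 2 × 0.2289 g H₂O ÷ 18.015 g/mol = 0.025412 mol
mass O = 0.6104 − (0.22895 + 0.025615) = 0.35583 g → mol O = 0.35583 ÷ 15.999 = 0.022241 mol
Divide by the smallest (0.019062 mol): C 1.000, H 1.333, O 1.167
Multiplying each by 6 gives whole numbers: C 6.00, H 8.00, O 7.00
Empirical formula: C6H8O7
Empirical-formula mass = 192.12 g/mol; 384 ÷ 192.12 ≈ 2, so the molecular formula is C12H16O14.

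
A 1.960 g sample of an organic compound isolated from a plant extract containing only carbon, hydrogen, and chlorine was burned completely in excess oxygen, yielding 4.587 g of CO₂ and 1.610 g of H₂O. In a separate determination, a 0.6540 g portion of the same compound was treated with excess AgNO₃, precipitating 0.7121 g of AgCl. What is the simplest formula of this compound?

C7H12Cl

mol C = 4.587 g CO₂ ÷ 44.009 g/mol = 0.10423 mol
mol H = 2 × 1.610 g H₂O ÷ 18.015 g/mol = 0.17874 mol
From the AgCl data: mol Cl per gram of compound = (0.7121 ÷ 143.318) ÷ 0.6540 = 0.0075974 mol/g, so in the 1.960 g combustion sample mol Cl = 0.014891 mol
Divide by the smallest (0.014891 mol): C 7.000, H 12.003, Cl 1.000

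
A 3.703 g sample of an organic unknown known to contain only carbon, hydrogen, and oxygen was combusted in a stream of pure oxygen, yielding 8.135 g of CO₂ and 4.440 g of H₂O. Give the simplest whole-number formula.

mol C = 8.135 g CO₂ ÷ 44.009 g/mol = 0.18485 mol
mol H = 2 × 4.440 g H₂O ÷ 18.015 g/mol = 0.49292 mol
mass O = 3.703 − (2.2202 + 0.49687) = 0.98592 g → mol O = 0.98592 ÷ 15.999 = 0.061624 mol
Divide by the smallest (0.061624 mol): C 3.000, H 7.999, O 1.000

C3H8O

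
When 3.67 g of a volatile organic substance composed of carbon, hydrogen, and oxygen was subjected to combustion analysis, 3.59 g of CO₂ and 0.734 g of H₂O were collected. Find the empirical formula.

mol C = 3.59 g CO₂ ÷ 44.009 g/mol = 0.08157 mol
mol H = 2 × 0.734 g H₂O ÷ 18.015 g/mol = 0.08149 mol
mass O = 3.67 − (0.9798 + 0.08214) = 2.608 g → mol O = 2.608 ÷ 15.999 = 0.1630 mol
Divide by the smallest (0.08149 mol): C 1.001, H 1.000, O 2.000

CHO2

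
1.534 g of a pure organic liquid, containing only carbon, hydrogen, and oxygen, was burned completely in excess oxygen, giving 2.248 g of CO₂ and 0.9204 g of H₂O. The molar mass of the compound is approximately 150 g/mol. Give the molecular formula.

mol C = 2.248 g CO₂ ÷ 44.009 g/mol = 0.051080 mol
mol H = 2 × 0.9204 g H₂O ÷ 18.015 g/mol = 0.10218 mol
mass O = 1.534 − (0.61353 + 0.10300) = 0.81747 g → mol O = 0.81747 ÷ 15.999 = 0.051095 mol
Divide by the smallest (0.051080 mol): C 1.000, H 2.000, O 1.000
Empirical formula: CH2O
Empirical-formula mass = 30.03 g/mol; 150 ÷ 30.03 ≈ 5, so the molecular formula is C5H10O5.

C5H10O5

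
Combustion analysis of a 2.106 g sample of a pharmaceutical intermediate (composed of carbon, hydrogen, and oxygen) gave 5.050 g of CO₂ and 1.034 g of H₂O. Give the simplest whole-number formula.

C3H3O

mol C = 5.050 g CO₂ ÷ 44.009 g/mol = 0.11475 mol
mol H = 2 × 1.034 g H₂O ÷ 18.015 g/mol = 0.11479 mol
mass O = 2.106 − (1.3783 + 0.11571) = 0.61204 g → mol O = 0.61204 ÷ 15.999 = 0.038255 mol
Divide by the smallest (0.038255 mol): C 3.000, H 3.001, O 1.000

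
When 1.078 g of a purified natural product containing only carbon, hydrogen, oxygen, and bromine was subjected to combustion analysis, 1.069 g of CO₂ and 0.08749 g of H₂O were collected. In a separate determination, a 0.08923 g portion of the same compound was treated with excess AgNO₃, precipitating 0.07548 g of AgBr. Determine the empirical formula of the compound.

mol C = 1.069 g CO₂ ÷ 44.009 g/mol = 0.024290 mol
mol H = 2 × 0.08749 g H₂O ÷ 18.015 g/mol = 0.0097130 mol
From the AgBr data: mol Br per gram of compound = (0.07548 ÷ 187.772) ÷ 0.08923 = 0.0045050 mol/g, so in the 1.078 g combustion sample mol Br = 0.0048563 mol
mass O = 1.078 − (0.29175 + 0.0097907 + 0.38804) = 0.38842 g → mol O = 0.38842 ÷ 15.999 = 0.024277 mol
Divide by the smallest (0.0048563 mol): C 5.002, H 2.000, Br 1.000, O 4.999

C5H2BrO5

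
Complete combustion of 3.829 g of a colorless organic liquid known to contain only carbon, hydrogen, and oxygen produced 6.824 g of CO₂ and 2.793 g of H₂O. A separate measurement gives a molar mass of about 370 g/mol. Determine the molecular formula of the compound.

C15H30O10

mol C = 6.824 g CO₂ ÷ 44.009 g/mol = 0.15506 mol
mol H = 2 × 2.793 g H₂O ÷ 18.015 g/mol = 0.31007 mol
mass O = 3.829 − (1.8624 + 0.31256) = 1.6540 g → mol O = 1.6540 ÷ 15.999 = 0.10338 mol
Divide by the smallest (0.10338 mol): C 1.500, H 2.999, O 1.000
Multiplying each by 2 gives whole numbers: C 3.00, H 6.00, O 2.00
Empirical formula: C3H6O2
Empirical-formula mass = 74.08 g/mol; 370 ÷ 74.08 ≈ 5, so the molecular formula is C15H30O10.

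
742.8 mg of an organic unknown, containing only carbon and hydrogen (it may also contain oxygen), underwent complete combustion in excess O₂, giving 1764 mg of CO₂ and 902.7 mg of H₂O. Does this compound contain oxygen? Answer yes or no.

yes

mol C = 1.764 g CO₂ ÷ 44.009 g/mol = 0.040083 mol
mol H = 2 × 0.9027 g H₂O ÷ 18.015 g/mol = 0.10022 mol
C and H account for only 0.58245 g of the 0.7428 g sample; the remaining 0.16035 g must be oxygen.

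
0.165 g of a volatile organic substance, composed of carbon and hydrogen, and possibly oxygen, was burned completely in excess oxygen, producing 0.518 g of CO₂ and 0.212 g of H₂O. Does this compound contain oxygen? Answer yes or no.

no

mol C = 0.518 g CO₂ ÷ 44.009 g/mol = 0.01177 mol
mol H = 2 × 0.212 g H₂O ÷ 18.015 g/mol = 0.02354 mol
C and H together account for 0.1651 g — essentially the entire 0.165 g sample — so the compound contains no oxygen.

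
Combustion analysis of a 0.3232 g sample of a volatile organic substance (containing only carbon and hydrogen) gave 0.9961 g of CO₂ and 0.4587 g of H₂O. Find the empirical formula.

C4H9

mol C = 0.9961 g CO₂ ÷ 44.009 g/mol = 0.022634 mol
mol H = 2 × 0.4587 g H₂O ÷ 18.015 g/mol = 0.050924 mol
Divide by the smallest (0.022634 mol): C 1.000, H 2.250
Multiplying each by 4 gives whole numbers: C 4.00, H 9.00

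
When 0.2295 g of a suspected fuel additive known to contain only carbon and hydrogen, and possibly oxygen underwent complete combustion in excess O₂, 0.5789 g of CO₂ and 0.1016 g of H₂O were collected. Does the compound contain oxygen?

mol C = 0.5789 g CO₂ ÷ 44.009 g/mol = 0.013154 mol
mol H = 2 × 0.1016 g H₂O ÷ 18.015 g/mol = 0.011279 mol
C and H account for only 0.16936 g of the 0.2295 g sample; the remaining 0.060136 g must be oxygen.

yes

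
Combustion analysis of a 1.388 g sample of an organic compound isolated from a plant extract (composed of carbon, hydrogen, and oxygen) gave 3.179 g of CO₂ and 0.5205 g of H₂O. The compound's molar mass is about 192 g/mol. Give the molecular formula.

mol C = 3.179 g CO₂ ÷ 44.009 g/mol = 0.072235 mol
mol H = 2 × 0.5205 g H₂O ÷ 18.015 g/mol = 0.057785 mol
mass O = 1.388 − (0.86762 + 0.058247) = 0.46214 g → mol O = 0.46214 ÷ 15.999 = 0.028885 mol
Divide by the smallest (0.028885 mol): C 2.501, H 2.001, O 1.000
Multiplying each by 2 gives whole numbers: C 5.00, H 4.00, O 2.00
Empirical formula: C5H4O2
Empirical-formula mass = 96.08 g/mol; 192 ÷ 96.08 ≈ 2, so the molecular formula is C10H8O4.

C10H8O4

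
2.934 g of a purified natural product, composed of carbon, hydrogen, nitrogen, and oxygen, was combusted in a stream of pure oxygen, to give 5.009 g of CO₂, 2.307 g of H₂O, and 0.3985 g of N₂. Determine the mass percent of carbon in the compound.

mol C = 5.009 g CO₂ ÷ 44.009 g/mol = 0.11382 mol
mol H = 2 × 2.307 g H₂O ÷ 18.015 g/mol = 0.25612 mol
mol N = 2 × 0.3985 g N₂ ÷ 28.014 g/mol = 0.028450 mol
mass O = 2.934 − (1.3671 + 0.25817 + 0.39850) = 0.91027 g → mol O = 0.91027 ÷ 15.999 = 0.056895 mol
mass % C = 1.3671 g ÷ 2.934 g × 100%

46.59%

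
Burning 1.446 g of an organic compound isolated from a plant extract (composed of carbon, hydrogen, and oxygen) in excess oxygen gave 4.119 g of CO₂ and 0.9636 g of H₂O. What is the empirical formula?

C7H8O

mol C = 4.119 g CO₂ ÷ 44.009 g/mol = 0.093594 mol
mol H = 2 × 0.9636 g H₂O ÷ 18.015 g/mol = 0.10698 mol
mass O = 1.446 − (1.1242 + 0.10783) = 0.21400 g → mol O = 0.21400 ÷ 15.999 = 0.013376 mol
Divide by the smallest (0.013376 mol): C 6.997, H 7.998, O 1.000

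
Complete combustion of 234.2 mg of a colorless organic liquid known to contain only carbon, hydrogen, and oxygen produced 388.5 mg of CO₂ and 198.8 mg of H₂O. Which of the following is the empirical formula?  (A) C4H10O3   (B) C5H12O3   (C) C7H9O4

mol C = 0.3885 g CO₂ ÷ 44.009 g/mol = 0.0088277 mol
mol H = 2 × 0.1988 g H₂O ÷ 18.015 g/mol = 0.022070 mol
mass O = 0.2342 − (0.10603 + 0.022247) = 0.10592 g → mol O = 0.10592 ÷ 15.999 = 0.0066206 mol
Divide by the smallest (0.0066206 mol): C 1.333, H 3.334, O 1.000
Multiplying each by 3 gives whole numbers: C 4.00, H 10.00, O 3.00

(A) C4H10O3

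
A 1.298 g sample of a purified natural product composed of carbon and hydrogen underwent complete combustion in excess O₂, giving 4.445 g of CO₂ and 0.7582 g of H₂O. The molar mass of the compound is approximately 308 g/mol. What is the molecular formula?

mol C = 4.445 g CO₂ ÷ 44.009 g/mol = 0.10100 mol
mol H = 2 × 0.7582 g H₂O ÷ 18.015 g/mol = 0.084174 mol
Divide by the smallest (0.084174 mol): C 1.200, H 1.000
Multiplying each by 5 gives whole numbers: C 6.00, H 5.00
Empirical formula: C6H5
Empirical-formula mass = 77.11 g/mol; 308 ÷ 77.11 ≈ 4, so the molecular formula is C24H20.

C24H20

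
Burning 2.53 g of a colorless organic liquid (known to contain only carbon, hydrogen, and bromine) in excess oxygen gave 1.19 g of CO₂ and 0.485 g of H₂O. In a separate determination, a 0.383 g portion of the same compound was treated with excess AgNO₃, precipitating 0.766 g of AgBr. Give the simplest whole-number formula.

CH2Br

mol C = 1.19 g CO₂ ÷ 44.009 g/mol = 0.02704 mol
mol H = 2 × 0.485 g H₂O ÷ 18.015 g/mol = 0.05384 mol
From the AgBr data: mol Br per gram of compound = (0.766 ÷ 187.772) ÷ 0.383 = 0.01065 mol/g, so in the 2.53 g combustion sample mol Br = 0.02695 mol
Divide by the smallest (0.02695 mol): C 1.003, H 1.998, Br 1.000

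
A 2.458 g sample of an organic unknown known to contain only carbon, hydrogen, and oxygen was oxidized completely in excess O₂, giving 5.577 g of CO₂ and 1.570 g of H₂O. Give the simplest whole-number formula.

C8H11O3

mol C = 5.577 g CO₂ ÷ 44.009 g/mol = 0.12672 mol
mol H = 2 × 1.570 g H₂O ÷ 18.015 g/mol = 0.17430 mol
mass O = 2.458 − (1.5221 + 0.17569) = 0.76022 g → mol O = 0.76022 ÷ 15.999 = 0.047517 mol
Divide by the smallest (0.047517 mol): C 2.667, H 3.668, O 1.000
Multiplying each by 3 gives whole numbers: C 8.00, H 11.00, O 3.00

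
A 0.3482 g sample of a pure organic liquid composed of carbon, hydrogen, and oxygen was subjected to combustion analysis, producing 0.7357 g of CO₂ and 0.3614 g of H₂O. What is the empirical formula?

C5H12O2

mol C = 0.7357 g CO₂ ÷ 44.009 g/mol = 0.016717 mol
mol H = 2 × 0.3614 g H₂O ÷ 18.015 g/mol = 0.040122 mol
mass O = 0.3482 − (0.20079 + 0.040443) = 0.10697 g → mol O = 0.10697 ÷ 15.999 = 0.0066860 mol
Divide by the smallest (0.0066860 mol): C 2.500, H 6.001, O 1.000
Multiplying each by 2 gives whole numbers: C 5.00, H 12.00, O 2.00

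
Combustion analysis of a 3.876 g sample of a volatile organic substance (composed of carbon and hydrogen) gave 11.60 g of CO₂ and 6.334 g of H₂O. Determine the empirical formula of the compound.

C3H8

mol C = 11.60 g CO₂ ÷ 44.009 g/mol = 0.26358 mol
mol H = 2 × 6.334 g H₂O ÷ 18.015 g/mol = 0.70319 mol
Divide by the smallest (0.26358 mol): C 1.000, H 2.668
Multiplying each by 3 gives whole numbers: C 3.00, H 8.00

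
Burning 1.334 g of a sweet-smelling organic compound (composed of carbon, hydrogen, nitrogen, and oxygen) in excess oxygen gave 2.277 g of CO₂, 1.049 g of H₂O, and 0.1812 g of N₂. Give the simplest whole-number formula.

mol C = 2.277 g CO₂ ÷ 44.009 g/mol = 0.051739 mol
mol H = 2 × 1.049 g H₂O ÷ 18.015 g/mol = 0.11646 mol
mol N = 2 × 0.1812 g N₂ ÷ 28.014 g/mol = 0.012936 mol
mass O = 1.334 − (0.62144 + 0.11739 + 0.18120) = 0.41397 g → mol O = 0.41397 ÷ 15.999 = 0.025875 mol
Divide by the smallest (0.012936 mol): C 4.000, H 9.002, N 1.000, O 2.000

C4H9NO2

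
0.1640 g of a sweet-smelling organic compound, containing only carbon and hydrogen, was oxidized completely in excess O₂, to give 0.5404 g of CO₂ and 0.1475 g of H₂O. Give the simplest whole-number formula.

mol C = 0.5404 g CO₂ ÷ 44.009 g/mol = 0.012279 mol
mol H = 2 × 0.1475 g H₂O ÷ 18.015 g/mol = 0.016375 mol
Divide by the smallest (0.012279 mol): C 1.000, H 1.334
Multiplying each by 3 gives whole numbers: C 3.00, H 4.00

C3H4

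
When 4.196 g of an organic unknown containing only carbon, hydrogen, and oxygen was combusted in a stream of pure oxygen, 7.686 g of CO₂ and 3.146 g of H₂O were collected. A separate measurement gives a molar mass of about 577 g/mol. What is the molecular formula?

C24H48O15

mol C = 7.686 g CO₂ ÷ 44.009 g/mol = 0.17465 mol
mol H = 2 × 3.146 g H₂O ÷ 18.015 g/mol = 0.34926 mol
mass O = 4.196 − (2.0977 + 0.35206) = 1.7463 g → mol O = 1.7463 ÷ 15.999 = 0.10915 mol
Divide by the smallest (0.10915 mol): C 1.600, H 3.200, O 1.000
Multiplying each by 5 gives whole numbers: C 8.00, H 16.00, O 5.00
Empirical formula: C8H16O5
Empirical-formula mass = 192.21 g/mol; 577 ÷ 192.21 ≈ 3, so the molecular formula is C24H48O15.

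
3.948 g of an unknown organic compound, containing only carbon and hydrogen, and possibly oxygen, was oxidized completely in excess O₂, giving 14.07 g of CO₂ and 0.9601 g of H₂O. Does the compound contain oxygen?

no

mol C = 14.07 g CO₂ ÷ 44.009 g/mol = 0.31971 mol
mol H = 2 × 0.9601 g H₂O ÷ 18.015 g/mol = 0.10659 mol
C and H together account for 3.9474 g — essentially the entire 3.948 g sample — so the compound contains no oxygen.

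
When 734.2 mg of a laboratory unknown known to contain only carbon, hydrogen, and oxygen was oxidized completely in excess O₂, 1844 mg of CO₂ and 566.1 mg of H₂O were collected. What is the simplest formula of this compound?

C4H6O

mol C = 1.844 g CO₂ ÷ 44.009 g/mol = 0.041901 mol
mol H = 2 × 0.5661 g H₂O ÷ 18.015 g/mol = 0.062848 mol
mass O = 0.7342 − (0.50327 + 0.063350) = 0.16758 g → mol O = 0.16758 ÷ 15.999 = 0.010475 mol
Divide by the smallest (0.010475 mol): C 4.000, H 6.000, O 1.000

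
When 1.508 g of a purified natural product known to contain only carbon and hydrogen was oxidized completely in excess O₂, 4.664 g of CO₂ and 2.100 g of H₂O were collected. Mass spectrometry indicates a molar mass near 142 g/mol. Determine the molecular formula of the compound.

C10H22

mol C = 4.664 g CO₂ ÷ 44.009 g/mol = 0.10598 mol
mol H = 2 × 2.100 g H₂O ÷ 18.015 g/mol = 0.23314 mol
Divide by the smallest (0.10598 mol): C 1.000, H 2.200
Multiplying each by 5 gives whole numbers: C 5.00, H 11.00
Empirical formula: C5H11
Empirical-formula mass = 71.14 g/mol; 142 ÷ 71.14 ≈ 2, so the molecular formula is C10H22.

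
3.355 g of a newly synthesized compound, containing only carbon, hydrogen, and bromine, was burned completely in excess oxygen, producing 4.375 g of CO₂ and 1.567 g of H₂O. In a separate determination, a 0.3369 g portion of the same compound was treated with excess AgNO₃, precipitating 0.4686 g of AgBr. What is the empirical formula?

C4H7Br

mol C = 4.375 g CO₂ ÷ 44.009 g/mol = 0.099411 mol
mol H = 2 × 1.567 g H₂O ÷ 18.015 g/mol = 0.17397 mol
From the AgBr data: mol Br per gram of compound = (0.4686 ÷ 187.772) ÷ 0.3369 = 0.0074075 mol/g, so in the 3.355 g combustion sample mol Br = 0.024852 mol
Divide by the smallest (0.024852 mol): C 4.000, H 7.000, Br 1.000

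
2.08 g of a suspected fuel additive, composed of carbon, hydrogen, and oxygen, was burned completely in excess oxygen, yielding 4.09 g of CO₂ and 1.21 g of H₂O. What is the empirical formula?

mol C = 4.09 g CO₂ ÷ 44.009 g/mol = 0.09294 mol
mol H = 2 × 1.21 g H₂O ÷ 18.015 g/mol = 0.1343 mol
mass O = 2.08 − (1.116 + 0.1354) = 0.8283 g → mol O = 0.8283 ÷ 15.999 = 0.05177 mol
Divide by the smallest (0.05177 mol): C 1.795, H 2.595, O 1.000
Multiplying each by 5 gives whole numbers: C 8.97, H 12.97, O 5.00

C9H13O5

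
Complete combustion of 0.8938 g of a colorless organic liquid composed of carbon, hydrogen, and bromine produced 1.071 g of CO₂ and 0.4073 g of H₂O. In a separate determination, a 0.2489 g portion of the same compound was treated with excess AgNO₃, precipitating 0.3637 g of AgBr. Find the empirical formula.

C7H13Br2

mol C = 1.071 g CO₂ ÷ 44.009 g/mol = 0.024336 mol
mol H = 2 × 0.4073 g H₂O ÷ 18.015 g/mol = 0.045218 mol
From the AgBr data: mol Br per gram of compound = (0.3637 ÷ 187.772) ÷ 0.2489 = 0.0077819 mol/g, so in the 0.8938 g combustion sample mol Br = 0.0069555 mol
Divide by the smallest (0.0069555 mol): C 3.499, H 6.501, Br 1.000
Multiplying each by 2 gives whole numbers: C 7.00, H 13.00, Br 2.00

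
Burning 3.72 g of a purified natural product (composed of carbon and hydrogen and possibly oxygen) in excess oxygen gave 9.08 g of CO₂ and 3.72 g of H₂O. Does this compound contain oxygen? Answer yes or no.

mol C = 9.08 g CO₂ ÷ 44.009 g/mol = 0.2063 mol
mol H = 2 × 3.72 g H₂O ÷ 18.015 g/mol = 0.4130 mol
C and H account for only 2.894 g of the 3.72 g sample; the remaining 0.8256 g must be oxygen.

yes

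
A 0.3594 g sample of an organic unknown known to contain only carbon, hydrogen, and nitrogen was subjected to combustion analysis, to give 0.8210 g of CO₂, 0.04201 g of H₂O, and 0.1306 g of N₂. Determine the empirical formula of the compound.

C4HN2

mol C = 0.8210 g CO₂ ÷ 44.009 g/mol = 0.018655 mol
mol H = 2 × 0.04201 g H₂O ÷ 18.015 g/mol = 0.0046639 mol
mol N = 2 × 0.1306 g N₂ ÷ 28.014 g/mol = 0.0093239 mol
Divide by the smallest (0.0046639 mol): C 4.000, H 1.000, N 1.999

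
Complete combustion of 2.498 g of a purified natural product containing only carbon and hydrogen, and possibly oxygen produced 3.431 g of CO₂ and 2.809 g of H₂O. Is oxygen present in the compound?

mol C = 3.431 g CO₂ ÷ 44.009 g/mol = 0.077961 mol
mol H = 2 × 2.809 g H₂O ÷ 18.015 g/mol = 0.31185 mol
C and H account for only 1.2507 g of the 2.498 g sample; the remaining 1.2473 g must be oxygen.

yes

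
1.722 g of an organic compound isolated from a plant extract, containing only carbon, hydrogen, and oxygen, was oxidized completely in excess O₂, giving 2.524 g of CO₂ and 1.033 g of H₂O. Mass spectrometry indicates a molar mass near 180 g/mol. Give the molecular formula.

mol C = 2.524 g CO₂ ÷ 44.009 g/mol = 0.057352 mol
mol H = 2 × 1.033 g H₂O ÷ 18.015 g/mol = 0.11468 mol
mass O = 1.722 − (0.68885 + 0.11560) = 0.91755 g → mol O = 0.91755 ÷ 15.999 = 0.057350 mol
Divide by the smallest (0.057350 mol): C 1.000, H 2.000, O 1.000
Empirical formula: CH2O
Empirical-formula mass = 30.03 g/mol; 180 ÷ 30.03 ≈ 6, so the molecular formula is C6H12O6.

C6H12O6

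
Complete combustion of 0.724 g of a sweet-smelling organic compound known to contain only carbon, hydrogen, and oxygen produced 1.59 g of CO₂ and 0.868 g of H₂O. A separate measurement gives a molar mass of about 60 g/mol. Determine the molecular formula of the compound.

C3H8O

mol C = 1.59 g CO₂ ÷ 44.009 g/mol = 0.03613 mol
mol H = 2 × 0.868 g H₂O ÷ 18.015 g/mol = 0.09636 mol
mass O = 0.724 − (0.4339 + 0.09714) = 0.1929 g → mol O = 0.1929 ÷ 15.999 = 0.01206 mol
Divide by the smallest (0.01206 mol): C 2.996, H 7.992, O 1.000
Empirical formula: C3H8O
Empirical-formula mass = 60.10 g/mol; 60 ÷ 60.10 ≈ 1, so the molecular formula is C3H8O.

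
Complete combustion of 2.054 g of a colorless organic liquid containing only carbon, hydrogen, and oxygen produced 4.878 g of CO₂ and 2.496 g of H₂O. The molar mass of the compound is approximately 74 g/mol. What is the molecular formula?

mol C = 4.878 g CO₂ ÷ 44.009 g/mol = 0.11084 mol
mol H = 2 × 2.496 g H₂O ÷ 18.015 g/mol = 0.27710 mol
mass O = 2.054 − (1.3313 + 0.27932) = 0.44337 g → mol O = 0.44337 ÷ 15.999 = 0.027712 mol
Divide by the smallest (0.027712 mol): C 4.000, H 9.999, O 1.000
Empirical formula: C4H10O
Empirical-formula mass = 74.12 g/mol; 74 ÷ 74.12 ≈ 1, so the molecular formula is C4H10O.

C4H10O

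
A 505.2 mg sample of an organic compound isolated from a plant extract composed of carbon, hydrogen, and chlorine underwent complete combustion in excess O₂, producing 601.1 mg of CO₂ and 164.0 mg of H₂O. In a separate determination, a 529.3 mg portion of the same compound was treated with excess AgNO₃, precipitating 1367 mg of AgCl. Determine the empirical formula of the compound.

mol C = 0.6011 g CO₂ ÷ 44.009 g/mol = 0.013659 mol
mol H = 2 × 0.1640 g H₂O ÷ 18.015 g/mol = 0.018207 mol
From the AgCl data: mol Cl per gram of compound = (1.367 ÷ 143.318) ÷ 0.5293 = 0.018020 mol/g, so in the 0.5052 g combustion sample mol Cl = 0.0091039 mol
Divide by the smallest (0.0091039 mol): C 1.500, H 2.000, Cl 1.000
Multiplying each by 2 gives whole numbers: C 3.00, H 4.00, Cl 2.00

C3H4Cl2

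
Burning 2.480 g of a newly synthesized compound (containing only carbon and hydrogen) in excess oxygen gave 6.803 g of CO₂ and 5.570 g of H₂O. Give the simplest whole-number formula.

mol C = 6.803 g CO₂ ÷ 44.009 g/mol = 0.15458 mol
mol H = 2 × 5.570 g H₂O ÷ 18.015 g/mol = 0.61837 mol
Divide by the smallest (0.15458 mol): C 1.000, H 4.000

CH4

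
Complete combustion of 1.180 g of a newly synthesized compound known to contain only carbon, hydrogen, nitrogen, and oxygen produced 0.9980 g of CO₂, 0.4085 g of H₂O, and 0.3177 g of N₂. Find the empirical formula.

mol C = 0.9980 g CO₂ ÷ 44.009 g/mol = 0.022677 mol
mol H = 2 × 0.4085 g H₂O ÷ 18.015 g/mol = 0.045351 mol
mol N = 2 × 0.3177 g N₂ ÷ 28.014 g/mol = 0.022682 mol
mass O = 1.180 − (0.27238 + 0.045714 + 0.31770) = 0.54421 g → mol O = 0.54421 ÷ 15.999 = 0.034015 mol
Divide by the smallest (0.022677 mol): C 1.000, H 2.000, N 1.000, O 1.500
Multiplying each by 2 gives whole numbers: C 2.00, H 4.00, N 2.00, O 3.00

C2H4N2O3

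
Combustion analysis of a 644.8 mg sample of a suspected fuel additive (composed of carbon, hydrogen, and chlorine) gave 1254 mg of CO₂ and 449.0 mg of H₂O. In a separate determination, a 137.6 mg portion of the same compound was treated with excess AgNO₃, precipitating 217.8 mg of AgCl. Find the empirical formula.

mol C = 1.254 g CO₂ ÷ 44.009 g/mol = 0.028494 mol
mol H = 2 × 0.4490 g H₂O ÷ 18.015 g/mol = 0.049847 mol
From the AgCl data: mol Cl per gram of compound = (0.2178 ÷ 143.318) ÷ 0.1376 = 0.011044 mol/g, so in the 0.6448 g combustion sample mol Cl = 0.0071214 mol
Divide by the smallest (0.0071214 mol): C 4.001, H 7.000, Cl 1.000

C4H7Cl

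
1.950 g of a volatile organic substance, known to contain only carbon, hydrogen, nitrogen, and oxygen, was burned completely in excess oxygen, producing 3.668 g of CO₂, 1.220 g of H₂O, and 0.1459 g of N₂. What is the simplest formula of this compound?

C8H13NO4

mol C = 3.668 g CO₂ ÷ 44.009 g/mol = 0.083347 mol
mol H = 2 × 1.220 g H₂O ÷ 18.015 g/mol = 0.13544 mol
mol N = 2 × 0.1459 g N₂ ÷ 28.014 g/mol = 0.010416 mol
mass O = 1.950 − (1.0011 + 0.13653 + 0.14590) = 0.66650 g → mol O = 0.66650 ÷ 15.999 = 0.041659 mol
Divide by the smallest (0.010416 mol): C 8.002, H 13.003, N 1.000, O 3.999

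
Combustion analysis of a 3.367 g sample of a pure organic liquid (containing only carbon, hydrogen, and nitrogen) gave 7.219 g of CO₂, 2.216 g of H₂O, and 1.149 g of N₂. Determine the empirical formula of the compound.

mol C = 7.219 g CO₂ ÷ 44.009 g/mol = 0.16403 mol
mol H = 2 × 2.216 g H₂O ÷ 18.015 g/mol = 0.24602 mol
mol N = 2 × 1.149 g N₂ ÷ 28.014 g/mol = 0.082030 mol
Divide by the smallest (0.082030 mol): C 2.000, H 2.999, N 1.000

C2H3N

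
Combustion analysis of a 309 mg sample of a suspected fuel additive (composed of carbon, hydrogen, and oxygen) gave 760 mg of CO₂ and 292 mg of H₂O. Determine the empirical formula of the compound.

C8H15O2

mol C = 0.760 g CO₂ ÷ 44.009 g/mol = 0.01727 mol
mol H = 2 × 0.292 g H₂O ÷ 18.015 g/mol = 0.03242 mol
mass O = 0.309 − (0.2074 + 0.03268) = 0.06890 g → mol O = 0.06890 ÷ 15.999 = 0.004307 mol
Divide by the smallest (0.004307 mol): C 4.010, H 7.527, O 1.000
Multiplying each by 2 gives whole numbers: C 8.02, H 15.05, O 2.00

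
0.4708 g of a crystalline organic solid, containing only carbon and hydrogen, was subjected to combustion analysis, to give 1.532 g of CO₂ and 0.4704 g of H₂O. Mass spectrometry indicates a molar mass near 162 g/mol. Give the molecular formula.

mol C = 1.532 g CO₂ ÷ 44.009 g/mol = 0.034811 mol
mol H = 2 × 0.4704 g H₂O ÷ 18.015 g/mol = 0.052223 mol
Divide by the smallest (0.034811 mol): C 1.000, H 1.500
Multiplying each by 2 gives whole numbers: C 2.00, H 3.00
Empirical formula: C2H3
Empirical-formula mass = 27.05 g/mol; 162 ÷ 27.05 ≈ 6, so the molecular formula is C12H18.

C12H18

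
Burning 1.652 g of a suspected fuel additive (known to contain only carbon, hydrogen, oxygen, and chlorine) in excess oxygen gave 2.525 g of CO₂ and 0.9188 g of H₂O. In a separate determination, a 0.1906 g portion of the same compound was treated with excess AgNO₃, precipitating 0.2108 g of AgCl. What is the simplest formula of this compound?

C9H16Cl2O4

mol C = 2.525 g CO₂ ÷ 44.009 g/mol = 0.057375 mol
mol H = 2 × 0.9188 g H₂O ÷ 18.015 g/mol = 0.10200 mol
From the AgCl data: mol Cl per gram of compound = (0.2108 ÷ 143.318) ÷ 0.1906 = 0.0077170 mol/g, so in the 1.652 g combustion sample mol Cl = 0.012748 mol
mass O = 1.652 − (0.68913 + 0.10282 + 0.45193) = 0.40812 g → mol O = 0.40812 ÷ 15.999 = 0.025509 mol
Divide by the smallest (0.012748 mol): C 4.501, H 8.001, Cl 1.000, O 2.001
Multiplying each by 2 gives whole numbers: C 9.00, H 16.00, Cl 2.00, O 4.00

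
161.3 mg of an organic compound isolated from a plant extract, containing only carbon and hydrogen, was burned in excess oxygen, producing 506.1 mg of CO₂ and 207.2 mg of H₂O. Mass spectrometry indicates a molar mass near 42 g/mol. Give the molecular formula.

mol C = 0.5061 g CO₂ ÷ 44.009 g/mol = 0.011500 mol
mol H = 2 × 0.2072 g H₂O ÷ 18.015 g/mol = 0.023003 mol
Divide by the smallest (0.011500 mol): C 1.000, H 2.000
Empirical formula: CH2
Empirical-formula mass = 14.03 g/mol; 42 ÷ 14.03 ≈ 3, so the molecular formula is C3H6.

C3H6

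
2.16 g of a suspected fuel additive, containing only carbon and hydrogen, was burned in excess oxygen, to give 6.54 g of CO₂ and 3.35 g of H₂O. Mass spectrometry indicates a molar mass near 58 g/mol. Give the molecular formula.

C4H10

mol C = 6.54 g CO₂ ÷ 44.009 g/mol = 0.1486 mol
mol H = 2 × 3.35 g H₂O ÷ 18.015 g/mol = 0.3719 mol
Divide by the smallest (0.1486 mol): C 1.000, H 2.503
Multiplying each by 2 gives whole numbers: C 2.00, H 5.01
Empirical formula: C2H5
Empirical-formula mass = 29.06 g/mol; 58 ÷ 29.06 ≈ 2, so the molecular formula is C4H10.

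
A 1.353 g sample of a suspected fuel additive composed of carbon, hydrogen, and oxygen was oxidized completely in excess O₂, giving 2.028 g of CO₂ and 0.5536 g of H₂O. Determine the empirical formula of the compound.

mol C = 2.028 g CO₂ ÷ 44.009 g/mol = 0.046081 mol
mol H = 2 × 0.5536 g H₂O ÷ 18.015 g/mol = 0.061460 mol
mass O = 1.353 − (0.55348 + 0.061952) = 0.73756 g → mol O = 0.73756 ÷ 15.999 = 0.046101 mol
Divide by the smallest (0.046081 mol): C 1.000, H 1.334, O 1.000
Multiplying each by 3 gives whole numbers: C 3.00, H 4.00, O 3.00

C3H4O3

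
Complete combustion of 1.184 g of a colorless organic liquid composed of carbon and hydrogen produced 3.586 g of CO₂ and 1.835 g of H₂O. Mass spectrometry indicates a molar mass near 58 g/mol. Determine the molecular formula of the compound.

C4H10

mol C = 3.586 g CO₂ ÷ 44.009 g/mol = 0.081483 mol
mol H = 2 × 1.835 g H₂O ÷ 18.015 g/mol = 0.20372 mol
Divide by the smallest (0.081483 mol): C 1.000, H 2.500
Multiplying each by 2 gives whole numbers: C 2.00, H 5.00
Empirical formula: C2H5
Empirical-formula mass = 29.06 g/mol; 58 ÷ 29.06 ≈ 2, so the molecular formula is C4H10.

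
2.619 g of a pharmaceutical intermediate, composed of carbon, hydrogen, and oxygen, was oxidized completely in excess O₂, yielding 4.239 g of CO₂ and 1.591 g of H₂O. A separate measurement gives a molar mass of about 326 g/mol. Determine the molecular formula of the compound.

mol C = 4.239 g CO₂ ÷ 44.009 g/mol = 0.096321 mol
mol H = 2 × 1.591 g H₂O ÷ 18.015 g/mol = 0.17663 mol
mass O = 2.619 − (1.1569 + 0.17804) = 1.2840 g → mol O = 1.2840 ÷ 15.999 = 0.080258 mol
Divide by the smallest (0.080258 mol): C 1.200, H 2.201, O 1.000
Multiplying each by 5 gives whole numbers: C 6.00, H 11.00, O 5.00
Empirical formula: C6H11O5
Empirical-formula mass = 163.15 g/mol; 326 ÷ 163.15 ≈ 2, so the molecular formula is C12H22O10.

C12H22O10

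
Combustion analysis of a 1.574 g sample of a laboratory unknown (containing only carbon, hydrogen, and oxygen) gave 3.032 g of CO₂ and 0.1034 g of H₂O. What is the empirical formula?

mol C = 3.032 g CO₂ ÷ 44.009 g/mol = 0.068895 mol
mol H = 2 × 0.1034 g H₂O ÷ 18.015 g/mol = 0.011479 mol
mass O = 1.574 − (0.82750 + 0.011571) = 0.73493 g → mol O = 0.73493 ÷ 15.999 = 0.045936 mol
Divide by the smallest (0.011479 mol): C 6.002, H 1.000, O 4.002

C6HO4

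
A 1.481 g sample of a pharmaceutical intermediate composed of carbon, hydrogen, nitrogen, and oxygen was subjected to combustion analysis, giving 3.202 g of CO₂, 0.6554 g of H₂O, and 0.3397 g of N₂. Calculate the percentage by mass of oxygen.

13.10%

mol C = 3.202 g CO₂ ÷ 44.009 g/mol = 0.072758 mol
mol H = 2 × 0.6554 g H₂O ÷ 18.015 g/mol = 0.072762 mol
mol N = 2 × 0.3397 g N₂ ÷ 28.014 g/mol = 0.024252 mol
mass O = 1.481 − (0.87389 + 0.073344 + 0.33970) = 0.19406 g → mol O = 0.19406 ÷ 15.999 = 0.012130 mol
mass % O = 0.19406 g ÷ 1.481 g × 100%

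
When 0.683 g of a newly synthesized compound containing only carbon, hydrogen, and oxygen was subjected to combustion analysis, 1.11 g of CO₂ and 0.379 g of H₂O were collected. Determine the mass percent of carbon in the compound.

44.4%

mol C = 1.11 g CO₂ ÷ 44.009 g/mol = 0.02522 mol
mol H = 2 × 0.379 g H₂O ÷ 18.015 g/mol = 0.04208 mol
mass O = 0.683 − (0.3029 + 0.04241) = 0.3376 g → mol O = 0.3376 ÷ 15.999 = 0.02110 mol
mass % C = 0.3029 g ÷ 0.683 g × 100%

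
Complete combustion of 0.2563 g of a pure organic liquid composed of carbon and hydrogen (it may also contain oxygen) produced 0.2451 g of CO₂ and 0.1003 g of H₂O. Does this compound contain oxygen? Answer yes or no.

mol C = 0.2451 g CO₂ ÷ 44.009 g/mol = 0.0055693 mol
mol H = 2 × 0.1003 g H₂O ÷ 18.015 g/mol = 0.011135 mol
C and H account for only 0.078117 g of the 0.2563 g sample; the remaining 0.17818 g must be oxygen.

yes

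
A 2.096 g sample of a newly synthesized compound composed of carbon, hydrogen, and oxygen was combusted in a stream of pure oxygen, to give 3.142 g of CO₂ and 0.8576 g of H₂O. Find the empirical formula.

mol C = 3.142 g CO₂ ÷ 44.009 g/mol = 0.071394 mol
mol H = 2 × 0.8576 g H₂O ÷ 18.015 g/mol = 0.095210 mol
mass O = 2.096 − (0.85752 + 0.095971) = 1.1425 g → mol O = 1.1425 ÷ 15.999 = 0.071411 mol
Divide by the smallest (0.071394 mol): C 1.000, H 1.334, O 1.000
Multiplying each by 3 gives whole numbers: C 3.00, H 4.00, O 3.00

C3H4O3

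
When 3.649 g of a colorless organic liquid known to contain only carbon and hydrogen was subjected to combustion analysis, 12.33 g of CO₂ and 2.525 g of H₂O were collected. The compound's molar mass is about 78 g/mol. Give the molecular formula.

mol C = 12.33 g CO₂ ÷ 44.009 g/mol = 0.28017 mol
mol H = 2 × 2.525 g H₂O ÷ 18.015 g/mol = 0.28032 mol
Divide by the smallest (0.28017 mol): C 1.000, H 1.001
Empirical formula: CH
Empirical-formula mass = 13.02 g/mol; 78 ÷ 13.02 ≈ 6, so the molecular formula is C6H6.

C6H6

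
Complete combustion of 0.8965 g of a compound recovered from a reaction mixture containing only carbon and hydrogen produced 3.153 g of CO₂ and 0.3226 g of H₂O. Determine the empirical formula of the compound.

C2H

mol C = 3.153 g CO₂ ÷ 44.009 g/mol = 0.071644 mol
mol H = 2 × 0.3226 g H₂O ÷ 18.015 g/mol = 0.035815 mol
Divide by the smallest (0.035815 mol): C 2.000, H 1.000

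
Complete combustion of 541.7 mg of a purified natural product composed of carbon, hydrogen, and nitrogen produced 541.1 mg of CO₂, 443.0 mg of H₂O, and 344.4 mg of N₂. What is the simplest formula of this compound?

mol C = 0.5411 g CO₂ ÷ 44.009 g/mol = 0.012295 mol
mol H = 2 × 0.4430 g H₂O ÷ 18.015 g/mol = 0.049181 mol
mol N = 2 × 0.3444 g N₂ ÷ 28.014 g/mol = 0.024588 mol
Divide by the smallest (0.012295 mol): C 1.000, H 4.000, N 2.000

CH4N2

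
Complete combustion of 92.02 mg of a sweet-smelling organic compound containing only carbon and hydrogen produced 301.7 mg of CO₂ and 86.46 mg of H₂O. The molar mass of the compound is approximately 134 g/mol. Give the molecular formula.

mol C = 0.3017 g CO₂ ÷ 44.009 g/mol = 0.0068554 mol
mol H = 2 × 0.08646 g H₂O ÷ 18.015 g/mol = 0.0095987 mol
Divide by the smallest (0.0068554 mol): C 1.000, H 1.400
Multiplying each by 5 gives whole numbers: C 5.00, H 7.00
Empirical formula: C5H7
Empirical-formula mass = 67.11 g/mol; 134 ÷ 67.11 ≈ 2, so the molecular formula is C10H14.

C10H14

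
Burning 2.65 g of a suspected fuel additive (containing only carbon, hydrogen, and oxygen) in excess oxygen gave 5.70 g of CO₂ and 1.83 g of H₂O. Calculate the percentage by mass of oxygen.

mol C = 5.70 g CO₂ ÷ 44.009 g/mol = 0.1295 mol
mol H = 2 × 1.83 g H₂O ÷ 18.015 g/mol = 0.2032 mol
mass O = 2.65 − (1.556 + 0.2048) = 0.8896 g → mol O = 0.8896 ÷ 15.999 = 0.05560 mol
mass % O = 0.8896 g ÷ 2.65 g × 100%

33.6%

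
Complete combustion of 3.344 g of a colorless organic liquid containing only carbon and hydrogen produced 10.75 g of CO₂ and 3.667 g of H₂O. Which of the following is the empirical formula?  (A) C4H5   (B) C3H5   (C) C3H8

(B) C3H5

mol C = 10.75 g CO₂ ÷ 44.009 g/mol = 0.24427 mol
mol H = 2 × 3.667 g H₂O ÷ 18.015 g/mol = 0.40711 mol
Divide by the smallest (0.24427 mol): C 1.000, H 1.667
Multiplying each by 3 gives whole numbers: C 3.00, H 5.00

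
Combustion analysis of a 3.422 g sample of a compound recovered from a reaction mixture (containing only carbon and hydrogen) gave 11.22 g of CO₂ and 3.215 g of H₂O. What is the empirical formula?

mol C = 11.22 g CO₂ ÷ 44.009 g/mol = 0.25495 mol
mol H = 2 × 3.215 g H₂O ÷ 18.015 g/mol = 0.35692 mol
Divide by the smallest (0.25495 mol): C 1.000, H 1.400
Multiplying each by 5 gives whole numbers: C 5.00, H 7.00

C5H7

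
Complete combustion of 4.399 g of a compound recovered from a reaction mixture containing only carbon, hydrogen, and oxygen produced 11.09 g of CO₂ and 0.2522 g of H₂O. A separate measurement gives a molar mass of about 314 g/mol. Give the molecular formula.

mol C = 11.09 g CO₂ ÷ 44.009 g/mol = 0.25199 mol
mol H = 2 × 0.2522 g H₂O ÷ 18.015 g/mol = 0.027999 mol
mass O = 4.399 − (3.0267 + 0.028223) = 1.3441 g → mol O = 1.3441 ÷ 15.999 = 0.084010 mol
Divide by the smallest (0.027999 mol): C 9.000, H 1.000, O 3.000
Empirical formula: C9HO3
Empirical-formula mass = 157.10 g/mol; 314 ÷ 157.10 ≈ 2, so the molecular formula is C18H2O6.

C18H2O6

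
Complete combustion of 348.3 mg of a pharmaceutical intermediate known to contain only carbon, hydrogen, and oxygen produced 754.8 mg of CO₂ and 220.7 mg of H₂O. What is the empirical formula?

mol C = 0.7548 g CO₂ ÷ 44.009 g/mol = 0.017151 mol
mol H = 2 × 0.2207 g H₂O ÷ 18.015 g/mol = 0.024502 mol
mass O = 0.3483 − (0.20600 + 0.024698) = 0.11760 g → mol O = 0.11760 ÷ 15.999 = 0.0073505 mol
Divide by the smallest (0.0073505 mol): C 2.333, H 3.333, O 1.000
Multiplying each by 3 gives whole numbers: C 7.00, H 10.00, O 3.00

C7H10O3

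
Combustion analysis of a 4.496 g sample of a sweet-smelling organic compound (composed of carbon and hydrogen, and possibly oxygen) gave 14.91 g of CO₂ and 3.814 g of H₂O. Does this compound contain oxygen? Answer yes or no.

mol C = 14.91 g CO₂ ÷ 44.009 g/mol = 0.33879 mol
mol H = 2 × 3.814 g H₂O ÷ 18.015 g/mol = 0.42342 mol
C and H together account for 4.4961 g — essentially the entire 4.496 g sample — so the compound contains no oxygen.

no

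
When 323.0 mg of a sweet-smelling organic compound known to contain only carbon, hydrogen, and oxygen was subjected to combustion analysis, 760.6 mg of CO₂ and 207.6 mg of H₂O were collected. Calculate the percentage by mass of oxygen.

mol C = 0.7606 g CO₂ ÷ 44.009 g/mol = 0.017283 mol
mol H = 2 × 0.2076 g H₂O ÷ 18.015 g/mol = 0.023047 mol
mass O = 0.3230 − (0.20758 + 0.023232) = 0.092184 g → mol O = 0.092184 ÷ 15.999 = 0.0057619 mol
mass % O = 0.092184 g ÷ 0.3230 g × 100%

28.54%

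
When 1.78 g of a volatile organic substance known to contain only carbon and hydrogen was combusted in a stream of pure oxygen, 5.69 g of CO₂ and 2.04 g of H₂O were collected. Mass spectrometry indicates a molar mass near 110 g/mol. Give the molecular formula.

C8H14

mol C = 5.69 g CO₂ ÷ 44.009 g/mol = 0.1293 mol
mol H = 2 × 2.04 g H₂O ÷ 18.015 g/mol = 0.2265 mol
Divide by the smallest (0.1293 mol): C 1.000, H 1.752
Multiplying each by 4 gives whole numbers: C 4.00, H 7.01
Empirical formula: C4H7
Empirical-formula mass = 55.10 g/mol; 110 ÷ 55.10 ≈ 2, so the molecular formula is C8H14.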